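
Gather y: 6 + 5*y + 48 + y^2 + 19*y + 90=y^2 + 24*y + 144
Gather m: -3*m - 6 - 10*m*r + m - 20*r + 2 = m*(-10*r - 2) - 20*r - 4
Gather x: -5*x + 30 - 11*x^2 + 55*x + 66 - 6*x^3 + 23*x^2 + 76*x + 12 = -6*x^3 + 12*x^2 + 126*x + 108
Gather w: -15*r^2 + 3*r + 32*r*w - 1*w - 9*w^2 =-15*r^2 + 3*r - 9*w^2 + w*(32*r - 1)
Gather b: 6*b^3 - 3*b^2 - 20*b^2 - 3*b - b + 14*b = 6*b^3 - 23*b^2 + 10*b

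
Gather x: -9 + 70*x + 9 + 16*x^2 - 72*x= 16*x^2 - 2*x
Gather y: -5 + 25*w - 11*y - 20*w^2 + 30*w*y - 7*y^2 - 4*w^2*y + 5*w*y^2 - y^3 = -20*w^2 + 25*w - y^3 + y^2*(5*w - 7) + y*(-4*w^2 + 30*w - 11) - 5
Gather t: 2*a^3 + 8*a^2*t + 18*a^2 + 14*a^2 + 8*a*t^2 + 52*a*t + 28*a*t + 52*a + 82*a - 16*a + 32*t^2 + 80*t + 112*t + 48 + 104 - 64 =2*a^3 + 32*a^2 + 118*a + t^2*(8*a + 32) + t*(8*a^2 + 80*a + 192) + 88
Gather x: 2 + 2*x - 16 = 2*x - 14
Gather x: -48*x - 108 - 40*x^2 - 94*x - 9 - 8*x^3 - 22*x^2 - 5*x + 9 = -8*x^3 - 62*x^2 - 147*x - 108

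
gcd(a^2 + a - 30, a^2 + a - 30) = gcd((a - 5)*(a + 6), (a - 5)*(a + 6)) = a^2 + a - 30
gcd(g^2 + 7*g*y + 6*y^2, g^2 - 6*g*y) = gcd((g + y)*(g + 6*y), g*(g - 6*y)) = 1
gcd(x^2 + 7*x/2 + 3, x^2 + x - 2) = x + 2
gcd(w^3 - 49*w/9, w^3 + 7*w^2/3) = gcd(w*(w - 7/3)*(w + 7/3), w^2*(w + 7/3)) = w^2 + 7*w/3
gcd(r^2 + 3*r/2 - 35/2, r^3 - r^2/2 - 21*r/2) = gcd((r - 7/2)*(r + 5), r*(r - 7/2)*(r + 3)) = r - 7/2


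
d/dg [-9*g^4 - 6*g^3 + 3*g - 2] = -36*g^3 - 18*g^2 + 3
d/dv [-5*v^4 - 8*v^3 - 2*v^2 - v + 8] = -20*v^3 - 24*v^2 - 4*v - 1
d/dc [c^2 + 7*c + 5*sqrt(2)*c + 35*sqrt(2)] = 2*c + 7 + 5*sqrt(2)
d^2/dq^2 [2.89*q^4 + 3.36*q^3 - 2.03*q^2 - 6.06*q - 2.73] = 34.68*q^2 + 20.16*q - 4.06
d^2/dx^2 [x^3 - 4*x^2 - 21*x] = 6*x - 8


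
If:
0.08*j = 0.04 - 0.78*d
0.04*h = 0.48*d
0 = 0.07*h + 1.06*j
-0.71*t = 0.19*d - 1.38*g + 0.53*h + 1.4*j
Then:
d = 0.06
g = 0.514492753623188*t + 0.220062427975059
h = 0.67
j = -0.04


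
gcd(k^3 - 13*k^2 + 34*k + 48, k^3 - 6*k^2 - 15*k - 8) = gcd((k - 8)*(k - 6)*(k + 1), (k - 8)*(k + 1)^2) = k^2 - 7*k - 8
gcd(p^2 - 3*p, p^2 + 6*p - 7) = 1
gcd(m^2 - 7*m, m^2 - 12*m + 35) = m - 7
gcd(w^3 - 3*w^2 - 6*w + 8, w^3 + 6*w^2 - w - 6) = w - 1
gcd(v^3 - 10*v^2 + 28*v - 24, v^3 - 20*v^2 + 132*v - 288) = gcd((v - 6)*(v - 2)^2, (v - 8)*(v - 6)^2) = v - 6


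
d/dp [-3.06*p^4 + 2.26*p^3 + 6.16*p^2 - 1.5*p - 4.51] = -12.24*p^3 + 6.78*p^2 + 12.32*p - 1.5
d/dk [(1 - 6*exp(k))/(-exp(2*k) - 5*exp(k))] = (-6*exp(2*k) + 2*exp(k) + 5)*exp(-k)/(exp(2*k) + 10*exp(k) + 25)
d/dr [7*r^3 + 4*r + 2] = 21*r^2 + 4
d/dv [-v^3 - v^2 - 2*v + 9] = -3*v^2 - 2*v - 2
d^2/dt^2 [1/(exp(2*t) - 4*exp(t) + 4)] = 4*(exp(t) + 1)*exp(t)/(exp(4*t) - 8*exp(3*t) + 24*exp(2*t) - 32*exp(t) + 16)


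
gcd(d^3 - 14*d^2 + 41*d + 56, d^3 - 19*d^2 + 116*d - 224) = d^2 - 15*d + 56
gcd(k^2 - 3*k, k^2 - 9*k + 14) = 1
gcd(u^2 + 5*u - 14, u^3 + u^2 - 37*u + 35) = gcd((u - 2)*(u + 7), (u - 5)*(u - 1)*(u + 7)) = u + 7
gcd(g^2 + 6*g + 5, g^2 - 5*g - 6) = g + 1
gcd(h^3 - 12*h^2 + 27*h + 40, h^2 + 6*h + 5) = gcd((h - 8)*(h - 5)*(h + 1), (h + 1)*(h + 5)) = h + 1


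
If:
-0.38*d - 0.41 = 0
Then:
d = -1.08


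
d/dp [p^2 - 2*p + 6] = 2*p - 2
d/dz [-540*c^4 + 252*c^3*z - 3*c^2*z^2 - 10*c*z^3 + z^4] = 252*c^3 - 6*c^2*z - 30*c*z^2 + 4*z^3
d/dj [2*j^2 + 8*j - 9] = 4*j + 8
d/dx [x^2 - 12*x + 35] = 2*x - 12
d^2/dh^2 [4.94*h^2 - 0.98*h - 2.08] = 9.88000000000000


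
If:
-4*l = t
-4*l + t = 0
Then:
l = 0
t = 0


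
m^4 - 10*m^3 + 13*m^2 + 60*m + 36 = (m - 6)^2*(m + 1)^2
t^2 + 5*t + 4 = (t + 1)*(t + 4)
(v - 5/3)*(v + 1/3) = v^2 - 4*v/3 - 5/9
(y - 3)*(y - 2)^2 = y^3 - 7*y^2 + 16*y - 12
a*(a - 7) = a^2 - 7*a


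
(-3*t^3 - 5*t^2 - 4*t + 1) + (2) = -3*t^3 - 5*t^2 - 4*t + 3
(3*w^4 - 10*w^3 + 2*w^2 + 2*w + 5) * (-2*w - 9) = -6*w^5 - 7*w^4 + 86*w^3 - 22*w^2 - 28*w - 45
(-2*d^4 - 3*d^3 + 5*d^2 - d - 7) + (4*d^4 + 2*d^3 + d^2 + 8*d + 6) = 2*d^4 - d^3 + 6*d^2 + 7*d - 1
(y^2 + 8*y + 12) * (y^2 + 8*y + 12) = y^4 + 16*y^3 + 88*y^2 + 192*y + 144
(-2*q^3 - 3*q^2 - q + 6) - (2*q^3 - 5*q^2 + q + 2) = -4*q^3 + 2*q^2 - 2*q + 4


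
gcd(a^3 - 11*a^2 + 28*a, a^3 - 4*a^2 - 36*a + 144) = a - 4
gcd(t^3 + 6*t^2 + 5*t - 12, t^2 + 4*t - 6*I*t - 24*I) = t + 4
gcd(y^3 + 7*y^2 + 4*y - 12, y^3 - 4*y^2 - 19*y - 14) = y + 2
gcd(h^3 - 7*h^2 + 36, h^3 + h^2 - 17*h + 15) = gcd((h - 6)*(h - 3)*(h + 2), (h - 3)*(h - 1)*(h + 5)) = h - 3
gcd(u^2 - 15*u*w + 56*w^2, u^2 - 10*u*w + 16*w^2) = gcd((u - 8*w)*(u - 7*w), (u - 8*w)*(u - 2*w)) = u - 8*w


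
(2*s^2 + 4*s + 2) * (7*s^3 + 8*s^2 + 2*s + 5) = 14*s^5 + 44*s^4 + 50*s^3 + 34*s^2 + 24*s + 10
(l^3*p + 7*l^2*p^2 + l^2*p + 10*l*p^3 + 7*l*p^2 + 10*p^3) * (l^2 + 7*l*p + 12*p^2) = l^5*p + 14*l^4*p^2 + l^4*p + 71*l^3*p^3 + 14*l^3*p^2 + 154*l^2*p^4 + 71*l^2*p^3 + 120*l*p^5 + 154*l*p^4 + 120*p^5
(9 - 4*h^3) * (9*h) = -36*h^4 + 81*h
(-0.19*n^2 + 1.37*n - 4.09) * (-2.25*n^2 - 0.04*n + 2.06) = 0.4275*n^4 - 3.0749*n^3 + 8.7563*n^2 + 2.9858*n - 8.4254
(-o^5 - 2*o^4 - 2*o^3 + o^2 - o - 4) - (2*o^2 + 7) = -o^5 - 2*o^4 - 2*o^3 - o^2 - o - 11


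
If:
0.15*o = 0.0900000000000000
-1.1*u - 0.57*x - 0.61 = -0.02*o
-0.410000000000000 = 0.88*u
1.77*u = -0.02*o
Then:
No Solution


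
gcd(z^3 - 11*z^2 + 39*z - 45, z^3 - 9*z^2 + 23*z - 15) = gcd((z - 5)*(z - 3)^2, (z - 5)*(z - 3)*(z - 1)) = z^2 - 8*z + 15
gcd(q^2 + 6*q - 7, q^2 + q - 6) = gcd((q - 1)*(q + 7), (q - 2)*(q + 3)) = 1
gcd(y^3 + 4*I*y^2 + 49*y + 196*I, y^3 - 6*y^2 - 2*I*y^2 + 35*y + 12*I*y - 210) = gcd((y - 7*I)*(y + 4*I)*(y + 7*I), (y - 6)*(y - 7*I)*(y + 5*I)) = y - 7*I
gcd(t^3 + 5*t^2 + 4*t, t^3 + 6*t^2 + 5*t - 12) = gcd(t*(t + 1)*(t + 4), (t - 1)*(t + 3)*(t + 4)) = t + 4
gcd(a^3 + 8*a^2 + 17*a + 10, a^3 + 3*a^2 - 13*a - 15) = a^2 + 6*a + 5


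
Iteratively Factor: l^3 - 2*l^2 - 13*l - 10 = (l + 1)*(l^2 - 3*l - 10) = (l - 5)*(l + 1)*(l + 2)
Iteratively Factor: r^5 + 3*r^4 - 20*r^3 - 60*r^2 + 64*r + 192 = (r - 2)*(r^4 + 5*r^3 - 10*r^2 - 80*r - 96) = (r - 2)*(r + 3)*(r^3 + 2*r^2 - 16*r - 32) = (r - 4)*(r - 2)*(r + 3)*(r^2 + 6*r + 8) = (r - 4)*(r - 2)*(r + 2)*(r + 3)*(r + 4)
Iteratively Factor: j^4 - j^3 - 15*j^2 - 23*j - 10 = (j + 1)*(j^3 - 2*j^2 - 13*j - 10) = (j + 1)^2*(j^2 - 3*j - 10) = (j - 5)*(j + 1)^2*(j + 2)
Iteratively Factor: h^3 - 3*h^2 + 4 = (h + 1)*(h^2 - 4*h + 4) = (h - 2)*(h + 1)*(h - 2)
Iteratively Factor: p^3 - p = (p - 1)*(p^2 + p) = p*(p - 1)*(p + 1)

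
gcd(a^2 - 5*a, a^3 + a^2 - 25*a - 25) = a - 5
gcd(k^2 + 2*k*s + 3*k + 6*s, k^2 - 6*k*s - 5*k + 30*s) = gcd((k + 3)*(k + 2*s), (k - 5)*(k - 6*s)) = 1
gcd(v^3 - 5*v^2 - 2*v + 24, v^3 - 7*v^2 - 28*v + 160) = v - 4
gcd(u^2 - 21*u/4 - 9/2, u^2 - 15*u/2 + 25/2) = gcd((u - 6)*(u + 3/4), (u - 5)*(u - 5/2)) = 1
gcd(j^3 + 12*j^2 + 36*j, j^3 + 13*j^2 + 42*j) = j^2 + 6*j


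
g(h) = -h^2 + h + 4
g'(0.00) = 1.00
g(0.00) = 4.00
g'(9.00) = -17.00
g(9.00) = -68.00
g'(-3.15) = 7.30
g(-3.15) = -9.07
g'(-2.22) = 5.44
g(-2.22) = -3.15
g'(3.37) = -5.74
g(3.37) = -3.99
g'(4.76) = -8.52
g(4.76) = -13.90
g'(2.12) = -3.24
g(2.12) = 1.63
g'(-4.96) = 10.92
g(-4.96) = -25.56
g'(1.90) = -2.80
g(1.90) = 2.29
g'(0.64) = -0.28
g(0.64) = 4.23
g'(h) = 1 - 2*h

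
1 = 1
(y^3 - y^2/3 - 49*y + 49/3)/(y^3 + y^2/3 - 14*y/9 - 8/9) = 3*(3*y^3 - y^2 - 147*y + 49)/(9*y^3 + 3*y^2 - 14*y - 8)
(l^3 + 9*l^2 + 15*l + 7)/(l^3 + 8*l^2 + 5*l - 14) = (l^2 + 2*l + 1)/(l^2 + l - 2)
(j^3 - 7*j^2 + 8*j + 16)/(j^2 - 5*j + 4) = (j^2 - 3*j - 4)/(j - 1)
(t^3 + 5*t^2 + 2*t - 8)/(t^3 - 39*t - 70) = (t^2 + 3*t - 4)/(t^2 - 2*t - 35)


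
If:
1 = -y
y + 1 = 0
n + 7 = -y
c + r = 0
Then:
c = -r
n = -6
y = -1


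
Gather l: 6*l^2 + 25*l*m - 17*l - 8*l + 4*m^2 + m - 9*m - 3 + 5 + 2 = 6*l^2 + l*(25*m - 25) + 4*m^2 - 8*m + 4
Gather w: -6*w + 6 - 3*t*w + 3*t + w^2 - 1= 3*t + w^2 + w*(-3*t - 6) + 5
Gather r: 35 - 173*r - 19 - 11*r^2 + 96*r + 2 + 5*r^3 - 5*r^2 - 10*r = 5*r^3 - 16*r^2 - 87*r + 18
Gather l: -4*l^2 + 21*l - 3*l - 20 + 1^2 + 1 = -4*l^2 + 18*l - 18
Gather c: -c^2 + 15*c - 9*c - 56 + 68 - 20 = -c^2 + 6*c - 8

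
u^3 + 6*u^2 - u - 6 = (u - 1)*(u + 1)*(u + 6)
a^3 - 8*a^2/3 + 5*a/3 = a*(a - 5/3)*(a - 1)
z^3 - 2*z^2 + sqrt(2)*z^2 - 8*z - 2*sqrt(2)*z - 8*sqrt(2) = (z - 4)*(z + 2)*(z + sqrt(2))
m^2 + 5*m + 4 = (m + 1)*(m + 4)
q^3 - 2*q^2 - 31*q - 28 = (q - 7)*(q + 1)*(q + 4)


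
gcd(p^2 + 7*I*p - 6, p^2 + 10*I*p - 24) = p + 6*I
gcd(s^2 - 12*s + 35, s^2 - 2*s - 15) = s - 5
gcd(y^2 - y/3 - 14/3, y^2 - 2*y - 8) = y + 2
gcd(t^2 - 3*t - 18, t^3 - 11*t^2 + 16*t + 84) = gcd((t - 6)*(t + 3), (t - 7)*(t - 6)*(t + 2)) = t - 6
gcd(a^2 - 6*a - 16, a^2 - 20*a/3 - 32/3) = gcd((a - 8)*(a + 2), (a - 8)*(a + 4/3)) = a - 8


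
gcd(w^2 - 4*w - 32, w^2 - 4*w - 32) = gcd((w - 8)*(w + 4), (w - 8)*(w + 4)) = w^2 - 4*w - 32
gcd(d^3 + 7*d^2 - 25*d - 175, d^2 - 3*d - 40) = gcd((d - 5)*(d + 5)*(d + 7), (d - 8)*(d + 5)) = d + 5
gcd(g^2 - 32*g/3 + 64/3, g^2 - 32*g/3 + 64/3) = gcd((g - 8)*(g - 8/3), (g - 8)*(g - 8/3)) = g^2 - 32*g/3 + 64/3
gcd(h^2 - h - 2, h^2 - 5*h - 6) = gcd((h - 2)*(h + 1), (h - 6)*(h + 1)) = h + 1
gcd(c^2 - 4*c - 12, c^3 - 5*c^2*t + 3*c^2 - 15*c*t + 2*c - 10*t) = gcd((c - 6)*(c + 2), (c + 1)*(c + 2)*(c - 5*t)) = c + 2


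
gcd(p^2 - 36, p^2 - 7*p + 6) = p - 6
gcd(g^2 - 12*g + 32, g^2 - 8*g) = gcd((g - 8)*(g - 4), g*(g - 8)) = g - 8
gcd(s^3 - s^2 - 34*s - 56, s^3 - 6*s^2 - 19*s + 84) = s^2 - 3*s - 28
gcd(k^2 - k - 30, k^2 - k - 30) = k^2 - k - 30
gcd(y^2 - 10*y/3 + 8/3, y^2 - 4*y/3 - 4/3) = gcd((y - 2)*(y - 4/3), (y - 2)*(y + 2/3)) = y - 2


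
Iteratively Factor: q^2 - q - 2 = (q - 2)*(q + 1)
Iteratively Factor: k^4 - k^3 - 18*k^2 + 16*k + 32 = (k + 4)*(k^3 - 5*k^2 + 2*k + 8) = (k + 1)*(k + 4)*(k^2 - 6*k + 8) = (k - 2)*(k + 1)*(k + 4)*(k - 4)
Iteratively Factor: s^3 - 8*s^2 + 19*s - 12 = (s - 1)*(s^2 - 7*s + 12) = (s - 4)*(s - 1)*(s - 3)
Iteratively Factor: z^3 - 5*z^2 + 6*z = (z)*(z^2 - 5*z + 6) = z*(z - 2)*(z - 3)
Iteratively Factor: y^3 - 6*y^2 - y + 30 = (y - 3)*(y^2 - 3*y - 10) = (y - 5)*(y - 3)*(y + 2)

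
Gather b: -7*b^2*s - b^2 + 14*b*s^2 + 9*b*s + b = b^2*(-7*s - 1) + b*(14*s^2 + 9*s + 1)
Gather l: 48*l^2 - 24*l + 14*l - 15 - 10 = 48*l^2 - 10*l - 25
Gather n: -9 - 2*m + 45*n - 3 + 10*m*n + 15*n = -2*m + n*(10*m + 60) - 12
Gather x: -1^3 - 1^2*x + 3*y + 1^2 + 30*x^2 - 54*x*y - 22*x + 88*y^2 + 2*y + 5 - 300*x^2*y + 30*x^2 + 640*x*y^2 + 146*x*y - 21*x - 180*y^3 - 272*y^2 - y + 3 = x^2*(60 - 300*y) + x*(640*y^2 + 92*y - 44) - 180*y^3 - 184*y^2 + 4*y + 8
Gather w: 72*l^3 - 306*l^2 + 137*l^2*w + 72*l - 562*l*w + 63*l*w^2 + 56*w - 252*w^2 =72*l^3 - 306*l^2 + 72*l + w^2*(63*l - 252) + w*(137*l^2 - 562*l + 56)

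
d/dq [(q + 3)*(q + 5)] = 2*q + 8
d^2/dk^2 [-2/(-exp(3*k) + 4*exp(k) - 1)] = 2*((4 - 9*exp(2*k))*(exp(3*k) - 4*exp(k) + 1) + 2*(3*exp(2*k) - 4)^2*exp(k))*exp(k)/(exp(3*k) - 4*exp(k) + 1)^3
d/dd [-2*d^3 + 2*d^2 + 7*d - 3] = -6*d^2 + 4*d + 7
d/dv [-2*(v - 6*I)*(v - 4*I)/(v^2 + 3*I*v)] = 2*(-13*I*v^2 - 48*v - 72*I)/(v^2*(v^2 + 6*I*v - 9))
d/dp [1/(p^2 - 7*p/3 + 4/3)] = 3*(7 - 6*p)/(3*p^2 - 7*p + 4)^2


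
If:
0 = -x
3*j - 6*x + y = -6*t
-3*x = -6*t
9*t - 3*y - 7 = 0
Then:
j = 7/9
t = 0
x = 0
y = -7/3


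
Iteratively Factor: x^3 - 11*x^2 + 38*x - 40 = (x - 5)*(x^2 - 6*x + 8) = (x - 5)*(x - 4)*(x - 2)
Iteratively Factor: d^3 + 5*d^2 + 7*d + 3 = (d + 1)*(d^2 + 4*d + 3) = (d + 1)*(d + 3)*(d + 1)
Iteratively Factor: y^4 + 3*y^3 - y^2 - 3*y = (y + 1)*(y^3 + 2*y^2 - 3*y) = (y + 1)*(y + 3)*(y^2 - y) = (y - 1)*(y + 1)*(y + 3)*(y)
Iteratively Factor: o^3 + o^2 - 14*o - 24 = (o - 4)*(o^2 + 5*o + 6) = (o - 4)*(o + 2)*(o + 3)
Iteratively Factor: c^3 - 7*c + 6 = (c + 3)*(c^2 - 3*c + 2) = (c - 1)*(c + 3)*(c - 2)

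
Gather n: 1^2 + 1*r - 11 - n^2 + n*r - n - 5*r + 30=-n^2 + n*(r - 1) - 4*r + 20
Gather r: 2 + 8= 10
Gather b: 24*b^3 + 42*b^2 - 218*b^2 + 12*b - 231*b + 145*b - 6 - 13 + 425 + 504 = 24*b^3 - 176*b^2 - 74*b + 910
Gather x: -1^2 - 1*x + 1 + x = 0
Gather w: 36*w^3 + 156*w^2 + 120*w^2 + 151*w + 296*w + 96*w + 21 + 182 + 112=36*w^3 + 276*w^2 + 543*w + 315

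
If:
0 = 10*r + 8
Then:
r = -4/5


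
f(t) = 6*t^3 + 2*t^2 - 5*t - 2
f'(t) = 18*t^2 + 4*t - 5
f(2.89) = 145.08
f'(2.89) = 156.90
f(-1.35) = -6.37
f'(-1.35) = 22.40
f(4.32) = 497.45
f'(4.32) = 348.20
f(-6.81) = -1770.13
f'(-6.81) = 802.53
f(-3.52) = -221.30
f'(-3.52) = 203.95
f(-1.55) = -11.79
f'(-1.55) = 32.04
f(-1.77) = -20.16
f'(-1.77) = 44.31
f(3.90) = 364.83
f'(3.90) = 284.38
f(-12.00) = -10022.00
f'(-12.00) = 2539.00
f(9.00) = 4489.00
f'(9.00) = 1489.00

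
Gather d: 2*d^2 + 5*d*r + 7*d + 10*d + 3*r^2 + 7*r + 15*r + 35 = 2*d^2 + d*(5*r + 17) + 3*r^2 + 22*r + 35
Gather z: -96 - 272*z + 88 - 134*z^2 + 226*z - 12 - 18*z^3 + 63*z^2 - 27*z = -18*z^3 - 71*z^2 - 73*z - 20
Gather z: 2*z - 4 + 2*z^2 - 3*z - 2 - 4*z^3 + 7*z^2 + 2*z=-4*z^3 + 9*z^2 + z - 6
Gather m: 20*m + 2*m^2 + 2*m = 2*m^2 + 22*m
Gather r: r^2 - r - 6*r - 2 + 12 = r^2 - 7*r + 10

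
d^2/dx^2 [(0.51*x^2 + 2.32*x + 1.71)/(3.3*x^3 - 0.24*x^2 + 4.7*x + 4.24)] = (11.1078*x^6 + 151.5888*x^5 + 164.97756*x^4 - 192.120576*x^3 - 226.699848*x^2 - 140.966208*x + 4.899224)/(35.937*x^9 - 7.8408*x^8 + 154.11924*x^7 + 116.172576*x^6 + 199.35468*x^5 + 379.402272*x^4 + 253.10492*x^3 + 268.040928*x^2 + 253.48416*x + 76.225024)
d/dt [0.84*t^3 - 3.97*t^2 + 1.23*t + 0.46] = 2.52*t^2 - 7.94*t + 1.23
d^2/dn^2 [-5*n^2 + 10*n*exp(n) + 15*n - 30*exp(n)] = 10*n*exp(n) - 10*exp(n) - 10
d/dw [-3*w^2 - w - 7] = -6*w - 1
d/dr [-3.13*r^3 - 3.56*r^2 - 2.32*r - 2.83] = -9.39*r^2 - 7.12*r - 2.32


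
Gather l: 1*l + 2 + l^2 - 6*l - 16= l^2 - 5*l - 14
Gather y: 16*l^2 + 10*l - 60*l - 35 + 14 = 16*l^2 - 50*l - 21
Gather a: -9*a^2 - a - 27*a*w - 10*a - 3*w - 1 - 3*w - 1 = -9*a^2 + a*(-27*w - 11) - 6*w - 2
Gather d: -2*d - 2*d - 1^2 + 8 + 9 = 16 - 4*d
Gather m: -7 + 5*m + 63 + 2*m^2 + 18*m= 2*m^2 + 23*m + 56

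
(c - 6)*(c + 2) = c^2 - 4*c - 12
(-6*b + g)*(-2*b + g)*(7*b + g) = 84*b^3 - 44*b^2*g - b*g^2 + g^3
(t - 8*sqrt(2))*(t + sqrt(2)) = t^2 - 7*sqrt(2)*t - 16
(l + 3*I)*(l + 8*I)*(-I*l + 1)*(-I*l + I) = -l^4 + l^3 - 12*I*l^3 + 35*l^2 + 12*I*l^2 - 35*l + 24*I*l - 24*I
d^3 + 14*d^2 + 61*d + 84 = (d + 3)*(d + 4)*(d + 7)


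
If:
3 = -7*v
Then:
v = -3/7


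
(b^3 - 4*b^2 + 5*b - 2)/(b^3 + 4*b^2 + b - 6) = (b^2 - 3*b + 2)/(b^2 + 5*b + 6)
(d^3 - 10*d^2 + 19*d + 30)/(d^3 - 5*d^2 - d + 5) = (d - 6)/(d - 1)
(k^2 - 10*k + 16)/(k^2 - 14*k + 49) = (k^2 - 10*k + 16)/(k^2 - 14*k + 49)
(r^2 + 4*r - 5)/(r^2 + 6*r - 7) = (r + 5)/(r + 7)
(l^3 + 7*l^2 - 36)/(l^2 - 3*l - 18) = (l^2 + 4*l - 12)/(l - 6)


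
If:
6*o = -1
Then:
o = -1/6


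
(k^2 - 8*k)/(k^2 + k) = (k - 8)/(k + 1)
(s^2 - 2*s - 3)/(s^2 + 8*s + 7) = (s - 3)/(s + 7)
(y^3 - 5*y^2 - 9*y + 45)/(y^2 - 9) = y - 5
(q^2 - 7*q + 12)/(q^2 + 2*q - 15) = (q - 4)/(q + 5)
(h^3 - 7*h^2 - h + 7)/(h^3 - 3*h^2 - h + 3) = (h - 7)/(h - 3)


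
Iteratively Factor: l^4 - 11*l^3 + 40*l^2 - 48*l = (l - 4)*(l^3 - 7*l^2 + 12*l) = l*(l - 4)*(l^2 - 7*l + 12) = l*(l - 4)^2*(l - 3)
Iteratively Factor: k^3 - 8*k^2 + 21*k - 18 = (k - 3)*(k^2 - 5*k + 6) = (k - 3)*(k - 2)*(k - 3)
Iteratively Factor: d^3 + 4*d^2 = (d)*(d^2 + 4*d) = d^2*(d + 4)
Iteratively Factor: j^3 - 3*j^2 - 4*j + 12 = (j - 3)*(j^2 - 4) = (j - 3)*(j - 2)*(j + 2)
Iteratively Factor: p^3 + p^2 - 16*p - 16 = (p + 4)*(p^2 - 3*p - 4) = (p + 1)*(p + 4)*(p - 4)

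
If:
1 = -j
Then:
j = -1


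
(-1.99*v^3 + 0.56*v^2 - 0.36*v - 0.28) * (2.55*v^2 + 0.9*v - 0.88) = -5.0745*v^5 - 0.363*v^4 + 1.3372*v^3 - 1.5308*v^2 + 0.0647999999999999*v + 0.2464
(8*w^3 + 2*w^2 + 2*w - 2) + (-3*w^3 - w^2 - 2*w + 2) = 5*w^3 + w^2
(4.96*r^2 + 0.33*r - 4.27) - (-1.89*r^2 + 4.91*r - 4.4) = 6.85*r^2 - 4.58*r + 0.130000000000001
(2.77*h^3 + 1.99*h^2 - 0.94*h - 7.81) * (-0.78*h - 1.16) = -2.1606*h^4 - 4.7654*h^3 - 1.5752*h^2 + 7.1822*h + 9.0596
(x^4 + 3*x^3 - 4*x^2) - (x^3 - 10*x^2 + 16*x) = x^4 + 2*x^3 + 6*x^2 - 16*x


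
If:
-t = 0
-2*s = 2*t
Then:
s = 0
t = 0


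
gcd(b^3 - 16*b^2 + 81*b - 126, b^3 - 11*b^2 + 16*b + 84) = b^2 - 13*b + 42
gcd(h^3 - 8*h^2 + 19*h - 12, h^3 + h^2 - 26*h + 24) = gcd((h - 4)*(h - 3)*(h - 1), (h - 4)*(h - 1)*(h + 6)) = h^2 - 5*h + 4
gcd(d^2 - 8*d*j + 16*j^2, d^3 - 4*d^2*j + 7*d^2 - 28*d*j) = d - 4*j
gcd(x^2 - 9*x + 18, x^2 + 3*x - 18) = x - 3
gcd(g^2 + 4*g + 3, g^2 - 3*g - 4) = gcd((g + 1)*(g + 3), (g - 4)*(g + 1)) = g + 1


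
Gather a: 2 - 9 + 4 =-3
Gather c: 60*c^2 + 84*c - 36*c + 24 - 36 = 60*c^2 + 48*c - 12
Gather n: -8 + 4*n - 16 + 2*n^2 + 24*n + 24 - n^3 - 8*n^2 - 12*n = -n^3 - 6*n^2 + 16*n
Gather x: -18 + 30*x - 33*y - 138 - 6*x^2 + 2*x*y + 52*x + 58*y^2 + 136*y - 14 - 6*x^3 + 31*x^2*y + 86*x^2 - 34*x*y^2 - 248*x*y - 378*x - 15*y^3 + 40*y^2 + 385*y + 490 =-6*x^3 + x^2*(31*y + 80) + x*(-34*y^2 - 246*y - 296) - 15*y^3 + 98*y^2 + 488*y + 320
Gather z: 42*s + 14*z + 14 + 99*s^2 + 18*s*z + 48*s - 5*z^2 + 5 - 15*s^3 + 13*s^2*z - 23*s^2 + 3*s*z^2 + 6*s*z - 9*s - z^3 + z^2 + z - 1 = -15*s^3 + 76*s^2 + 81*s - z^3 + z^2*(3*s - 4) + z*(13*s^2 + 24*s + 15) + 18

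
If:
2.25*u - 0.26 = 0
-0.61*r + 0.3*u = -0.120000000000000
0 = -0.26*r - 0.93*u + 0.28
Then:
No Solution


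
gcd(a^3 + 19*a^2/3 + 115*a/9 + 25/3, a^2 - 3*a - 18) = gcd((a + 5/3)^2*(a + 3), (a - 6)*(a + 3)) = a + 3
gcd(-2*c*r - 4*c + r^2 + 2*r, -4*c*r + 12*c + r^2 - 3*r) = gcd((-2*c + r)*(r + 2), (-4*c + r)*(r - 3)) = 1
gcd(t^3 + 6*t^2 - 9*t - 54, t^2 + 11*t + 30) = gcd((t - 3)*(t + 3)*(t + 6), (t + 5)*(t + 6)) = t + 6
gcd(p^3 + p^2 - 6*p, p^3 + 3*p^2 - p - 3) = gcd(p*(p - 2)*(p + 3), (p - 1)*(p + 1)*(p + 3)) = p + 3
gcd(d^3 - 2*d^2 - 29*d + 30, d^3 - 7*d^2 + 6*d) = d^2 - 7*d + 6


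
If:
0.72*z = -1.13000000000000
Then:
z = -1.57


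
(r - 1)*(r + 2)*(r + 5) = r^3 + 6*r^2 + 3*r - 10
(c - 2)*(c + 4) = c^2 + 2*c - 8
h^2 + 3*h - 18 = (h - 3)*(h + 6)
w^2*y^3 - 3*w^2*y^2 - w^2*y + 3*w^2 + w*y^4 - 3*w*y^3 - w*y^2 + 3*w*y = (w + y)*(y - 3)*(y - 1)*(w*y + w)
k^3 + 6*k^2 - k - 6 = (k - 1)*(k + 1)*(k + 6)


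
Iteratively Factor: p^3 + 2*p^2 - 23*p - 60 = (p + 3)*(p^2 - p - 20) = (p + 3)*(p + 4)*(p - 5)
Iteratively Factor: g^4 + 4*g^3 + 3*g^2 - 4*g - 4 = (g - 1)*(g^3 + 5*g^2 + 8*g + 4) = (g - 1)*(g + 1)*(g^2 + 4*g + 4) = (g - 1)*(g + 1)*(g + 2)*(g + 2)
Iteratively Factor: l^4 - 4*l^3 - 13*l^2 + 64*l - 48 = (l + 4)*(l^3 - 8*l^2 + 19*l - 12) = (l - 3)*(l + 4)*(l^2 - 5*l + 4) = (l - 4)*(l - 3)*(l + 4)*(l - 1)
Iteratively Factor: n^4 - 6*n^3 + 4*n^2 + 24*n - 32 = (n + 2)*(n^3 - 8*n^2 + 20*n - 16) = (n - 2)*(n + 2)*(n^2 - 6*n + 8) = (n - 4)*(n - 2)*(n + 2)*(n - 2)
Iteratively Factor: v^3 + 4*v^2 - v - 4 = (v + 4)*(v^2 - 1) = (v + 1)*(v + 4)*(v - 1)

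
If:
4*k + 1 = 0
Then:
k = -1/4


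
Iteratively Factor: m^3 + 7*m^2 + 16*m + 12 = (m + 2)*(m^2 + 5*m + 6) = (m + 2)*(m + 3)*(m + 2)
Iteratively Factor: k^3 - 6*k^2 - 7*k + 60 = (k - 4)*(k^2 - 2*k - 15) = (k - 5)*(k - 4)*(k + 3)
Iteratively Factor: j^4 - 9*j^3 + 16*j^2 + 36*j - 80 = (j - 4)*(j^3 - 5*j^2 - 4*j + 20) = (j - 5)*(j - 4)*(j^2 - 4) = (j - 5)*(j - 4)*(j + 2)*(j - 2)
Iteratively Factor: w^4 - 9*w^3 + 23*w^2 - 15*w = (w - 1)*(w^3 - 8*w^2 + 15*w) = w*(w - 1)*(w^2 - 8*w + 15) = w*(w - 5)*(w - 1)*(w - 3)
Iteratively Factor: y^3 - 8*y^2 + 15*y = (y - 3)*(y^2 - 5*y) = y*(y - 3)*(y - 5)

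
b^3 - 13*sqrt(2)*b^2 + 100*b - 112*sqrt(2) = (b - 7*sqrt(2))*(b - 4*sqrt(2))*(b - 2*sqrt(2))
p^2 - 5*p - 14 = (p - 7)*(p + 2)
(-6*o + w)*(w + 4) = -6*o*w - 24*o + w^2 + 4*w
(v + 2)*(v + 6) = v^2 + 8*v + 12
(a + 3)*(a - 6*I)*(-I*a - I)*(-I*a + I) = -a^4 - 3*a^3 + 6*I*a^3 + a^2 + 18*I*a^2 + 3*a - 6*I*a - 18*I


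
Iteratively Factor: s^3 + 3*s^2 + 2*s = (s)*(s^2 + 3*s + 2) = s*(s + 2)*(s + 1)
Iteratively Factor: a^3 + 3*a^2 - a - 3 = (a + 1)*(a^2 + 2*a - 3) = (a - 1)*(a + 1)*(a + 3)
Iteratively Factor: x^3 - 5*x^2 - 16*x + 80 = (x + 4)*(x^2 - 9*x + 20) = (x - 5)*(x + 4)*(x - 4)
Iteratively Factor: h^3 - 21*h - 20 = (h + 1)*(h^2 - h - 20) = (h - 5)*(h + 1)*(h + 4)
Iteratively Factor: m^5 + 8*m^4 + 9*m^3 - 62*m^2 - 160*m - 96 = (m + 4)*(m^4 + 4*m^3 - 7*m^2 - 34*m - 24) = (m - 3)*(m + 4)*(m^3 + 7*m^2 + 14*m + 8) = (m - 3)*(m + 4)^2*(m^2 + 3*m + 2) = (m - 3)*(m + 1)*(m + 4)^2*(m + 2)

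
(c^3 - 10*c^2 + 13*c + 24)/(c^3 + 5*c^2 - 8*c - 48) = (c^2 - 7*c - 8)/(c^2 + 8*c + 16)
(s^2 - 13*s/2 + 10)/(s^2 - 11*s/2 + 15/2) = (s - 4)/(s - 3)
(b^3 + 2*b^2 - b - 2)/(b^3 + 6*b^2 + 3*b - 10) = (b + 1)/(b + 5)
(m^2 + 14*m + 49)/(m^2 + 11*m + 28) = (m + 7)/(m + 4)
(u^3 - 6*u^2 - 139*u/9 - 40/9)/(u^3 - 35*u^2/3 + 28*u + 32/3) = (u + 5/3)/(u - 4)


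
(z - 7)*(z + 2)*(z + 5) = z^3 - 39*z - 70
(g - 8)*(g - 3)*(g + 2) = g^3 - 9*g^2 + 2*g + 48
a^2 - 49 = (a - 7)*(a + 7)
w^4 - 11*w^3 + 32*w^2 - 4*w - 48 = (w - 6)*(w - 4)*(w - 2)*(w + 1)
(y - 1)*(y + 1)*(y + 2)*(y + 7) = y^4 + 9*y^3 + 13*y^2 - 9*y - 14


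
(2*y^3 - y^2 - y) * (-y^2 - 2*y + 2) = -2*y^5 - 3*y^4 + 7*y^3 - 2*y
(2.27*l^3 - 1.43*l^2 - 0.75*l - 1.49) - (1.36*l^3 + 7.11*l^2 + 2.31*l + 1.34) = 0.91*l^3 - 8.54*l^2 - 3.06*l - 2.83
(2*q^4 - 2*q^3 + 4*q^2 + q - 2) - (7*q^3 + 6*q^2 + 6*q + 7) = 2*q^4 - 9*q^3 - 2*q^2 - 5*q - 9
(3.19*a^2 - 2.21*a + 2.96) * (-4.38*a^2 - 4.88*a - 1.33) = -13.9722*a^4 - 5.8874*a^3 - 6.4227*a^2 - 11.5055*a - 3.9368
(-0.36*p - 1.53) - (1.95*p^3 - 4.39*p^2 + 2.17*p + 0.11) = -1.95*p^3 + 4.39*p^2 - 2.53*p - 1.64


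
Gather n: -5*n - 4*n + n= -8*n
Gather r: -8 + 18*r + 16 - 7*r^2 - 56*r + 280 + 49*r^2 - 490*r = 42*r^2 - 528*r + 288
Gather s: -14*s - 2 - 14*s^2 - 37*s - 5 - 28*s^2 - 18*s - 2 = -42*s^2 - 69*s - 9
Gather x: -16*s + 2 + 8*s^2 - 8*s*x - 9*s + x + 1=8*s^2 - 25*s + x*(1 - 8*s) + 3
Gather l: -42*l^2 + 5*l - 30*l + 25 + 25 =-42*l^2 - 25*l + 50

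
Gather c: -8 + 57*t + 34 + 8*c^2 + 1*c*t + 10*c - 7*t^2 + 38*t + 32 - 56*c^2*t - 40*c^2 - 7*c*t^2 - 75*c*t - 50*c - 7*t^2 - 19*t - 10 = c^2*(-56*t - 32) + c*(-7*t^2 - 74*t - 40) - 14*t^2 + 76*t + 48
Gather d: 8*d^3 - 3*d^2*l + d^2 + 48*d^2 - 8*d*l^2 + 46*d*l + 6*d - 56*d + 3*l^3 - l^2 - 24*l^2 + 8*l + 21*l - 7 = 8*d^3 + d^2*(49 - 3*l) + d*(-8*l^2 + 46*l - 50) + 3*l^3 - 25*l^2 + 29*l - 7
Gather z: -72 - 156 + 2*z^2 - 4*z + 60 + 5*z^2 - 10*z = 7*z^2 - 14*z - 168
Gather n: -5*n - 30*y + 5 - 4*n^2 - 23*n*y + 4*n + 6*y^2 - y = -4*n^2 + n*(-23*y - 1) + 6*y^2 - 31*y + 5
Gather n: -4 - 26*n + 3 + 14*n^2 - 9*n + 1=14*n^2 - 35*n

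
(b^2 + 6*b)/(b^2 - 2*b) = (b + 6)/(b - 2)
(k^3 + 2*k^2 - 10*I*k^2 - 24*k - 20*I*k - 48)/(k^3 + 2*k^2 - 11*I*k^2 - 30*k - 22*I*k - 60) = (k - 4*I)/(k - 5*I)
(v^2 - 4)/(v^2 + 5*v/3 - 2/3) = 3*(v - 2)/(3*v - 1)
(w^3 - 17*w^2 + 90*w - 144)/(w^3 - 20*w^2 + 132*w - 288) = (w - 3)/(w - 6)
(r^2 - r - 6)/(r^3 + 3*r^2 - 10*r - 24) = 1/(r + 4)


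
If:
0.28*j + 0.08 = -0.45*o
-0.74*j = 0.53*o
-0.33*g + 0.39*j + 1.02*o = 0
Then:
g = -0.72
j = 0.23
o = -0.32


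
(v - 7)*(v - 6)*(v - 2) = v^3 - 15*v^2 + 68*v - 84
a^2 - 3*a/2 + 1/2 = (a - 1)*(a - 1/2)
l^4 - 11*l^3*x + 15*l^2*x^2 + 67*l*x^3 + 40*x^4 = (l - 8*x)*(l - 5*x)*(l + x)^2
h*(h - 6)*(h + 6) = h^3 - 36*h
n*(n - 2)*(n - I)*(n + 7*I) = n^4 - 2*n^3 + 6*I*n^3 + 7*n^2 - 12*I*n^2 - 14*n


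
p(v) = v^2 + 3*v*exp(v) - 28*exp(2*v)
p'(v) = 3*v*exp(v) + 2*v - 56*exp(2*v) + 3*exp(v)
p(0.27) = -46.91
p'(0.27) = -90.57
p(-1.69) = 0.97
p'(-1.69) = -5.67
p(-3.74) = 13.71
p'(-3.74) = -7.71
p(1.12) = -251.46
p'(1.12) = -504.29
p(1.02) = -205.81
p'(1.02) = -411.83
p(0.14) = -36.54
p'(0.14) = -69.88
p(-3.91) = 15.04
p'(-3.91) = -8.02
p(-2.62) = 6.14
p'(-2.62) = -5.89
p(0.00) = -28.00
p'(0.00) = -53.00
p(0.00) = -28.00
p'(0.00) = -53.00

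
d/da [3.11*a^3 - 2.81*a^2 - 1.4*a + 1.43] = 9.33*a^2 - 5.62*a - 1.4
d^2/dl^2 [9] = 0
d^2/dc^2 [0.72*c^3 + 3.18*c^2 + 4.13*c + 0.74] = 4.32*c + 6.36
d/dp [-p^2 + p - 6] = 1 - 2*p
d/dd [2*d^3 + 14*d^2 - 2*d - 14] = 6*d^2 + 28*d - 2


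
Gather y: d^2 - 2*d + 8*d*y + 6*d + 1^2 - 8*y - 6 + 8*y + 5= d^2 + 8*d*y + 4*d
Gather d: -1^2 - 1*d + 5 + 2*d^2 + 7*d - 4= 2*d^2 + 6*d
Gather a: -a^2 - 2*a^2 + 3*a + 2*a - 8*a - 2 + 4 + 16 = -3*a^2 - 3*a + 18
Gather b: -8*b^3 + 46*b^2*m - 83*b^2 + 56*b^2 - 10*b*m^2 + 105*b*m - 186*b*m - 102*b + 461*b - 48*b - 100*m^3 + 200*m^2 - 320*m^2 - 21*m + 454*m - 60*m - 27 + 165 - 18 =-8*b^3 + b^2*(46*m - 27) + b*(-10*m^2 - 81*m + 311) - 100*m^3 - 120*m^2 + 373*m + 120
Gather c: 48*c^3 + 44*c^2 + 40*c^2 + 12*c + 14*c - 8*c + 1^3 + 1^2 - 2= 48*c^3 + 84*c^2 + 18*c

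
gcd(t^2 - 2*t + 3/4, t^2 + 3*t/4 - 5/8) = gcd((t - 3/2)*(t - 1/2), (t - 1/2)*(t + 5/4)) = t - 1/2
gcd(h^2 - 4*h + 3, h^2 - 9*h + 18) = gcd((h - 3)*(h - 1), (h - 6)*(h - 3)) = h - 3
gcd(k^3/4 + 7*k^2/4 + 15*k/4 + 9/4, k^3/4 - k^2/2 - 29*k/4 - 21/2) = k + 3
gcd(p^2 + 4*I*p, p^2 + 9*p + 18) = 1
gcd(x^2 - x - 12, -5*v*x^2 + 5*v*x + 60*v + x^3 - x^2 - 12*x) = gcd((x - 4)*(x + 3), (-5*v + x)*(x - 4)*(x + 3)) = x^2 - x - 12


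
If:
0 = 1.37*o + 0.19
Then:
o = -0.14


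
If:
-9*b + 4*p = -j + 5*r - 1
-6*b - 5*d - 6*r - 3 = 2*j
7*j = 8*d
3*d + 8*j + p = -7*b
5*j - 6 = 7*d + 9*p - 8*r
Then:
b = -974/12187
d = 255/1741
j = 2040/12187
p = -14857/12187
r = -1041/1741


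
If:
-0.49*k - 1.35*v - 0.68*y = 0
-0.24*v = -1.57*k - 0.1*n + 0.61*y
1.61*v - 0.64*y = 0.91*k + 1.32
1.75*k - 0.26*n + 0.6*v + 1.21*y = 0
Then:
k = -0.05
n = -3.30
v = 0.45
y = -0.85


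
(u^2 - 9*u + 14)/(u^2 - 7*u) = (u - 2)/u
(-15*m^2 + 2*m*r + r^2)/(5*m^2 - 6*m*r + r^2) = (-15*m^2 + 2*m*r + r^2)/(5*m^2 - 6*m*r + r^2)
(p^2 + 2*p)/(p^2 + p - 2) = p/(p - 1)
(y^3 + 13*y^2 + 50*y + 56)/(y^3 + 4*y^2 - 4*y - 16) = (y + 7)/(y - 2)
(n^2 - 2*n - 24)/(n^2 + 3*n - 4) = (n - 6)/(n - 1)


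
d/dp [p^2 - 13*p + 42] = 2*p - 13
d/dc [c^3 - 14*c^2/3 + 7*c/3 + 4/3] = 3*c^2 - 28*c/3 + 7/3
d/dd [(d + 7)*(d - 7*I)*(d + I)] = 3*d^2 + d*(14 - 12*I) + 7 - 42*I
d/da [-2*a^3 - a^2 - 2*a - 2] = -6*a^2 - 2*a - 2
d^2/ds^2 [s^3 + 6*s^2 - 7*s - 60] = 6*s + 12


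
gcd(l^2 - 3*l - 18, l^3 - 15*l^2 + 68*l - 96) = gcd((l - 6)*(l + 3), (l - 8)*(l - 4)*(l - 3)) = 1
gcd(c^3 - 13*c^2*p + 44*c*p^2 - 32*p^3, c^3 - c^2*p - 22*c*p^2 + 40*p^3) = -c + 4*p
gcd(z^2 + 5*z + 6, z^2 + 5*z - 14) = 1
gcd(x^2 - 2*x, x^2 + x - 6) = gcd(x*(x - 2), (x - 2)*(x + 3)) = x - 2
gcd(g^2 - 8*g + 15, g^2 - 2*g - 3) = g - 3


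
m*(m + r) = m^2 + m*r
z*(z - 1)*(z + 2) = z^3 + z^2 - 2*z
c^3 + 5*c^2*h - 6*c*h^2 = c*(c - h)*(c + 6*h)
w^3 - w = w*(w - 1)*(w + 1)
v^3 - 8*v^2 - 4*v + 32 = (v - 8)*(v - 2)*(v + 2)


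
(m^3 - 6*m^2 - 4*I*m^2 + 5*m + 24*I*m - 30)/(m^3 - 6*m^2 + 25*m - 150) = (m + I)/(m + 5*I)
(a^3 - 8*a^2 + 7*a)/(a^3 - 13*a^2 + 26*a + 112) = a*(a - 1)/(a^2 - 6*a - 16)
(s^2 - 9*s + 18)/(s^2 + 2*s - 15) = (s - 6)/(s + 5)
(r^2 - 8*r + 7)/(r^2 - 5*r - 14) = (r - 1)/(r + 2)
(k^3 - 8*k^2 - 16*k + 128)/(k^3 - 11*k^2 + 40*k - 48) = (k^2 - 4*k - 32)/(k^2 - 7*k + 12)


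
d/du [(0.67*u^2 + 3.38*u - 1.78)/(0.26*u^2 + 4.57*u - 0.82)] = (2.1831*u^2 - 0.173200000000001*u + 5.363)/(0.0676*u^4 + 2.3764*u^3 + 20.4585*u^2 - 7.4948*u + 0.6724)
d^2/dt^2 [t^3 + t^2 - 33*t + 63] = 6*t + 2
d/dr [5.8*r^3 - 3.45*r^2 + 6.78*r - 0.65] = 17.4*r^2 - 6.9*r + 6.78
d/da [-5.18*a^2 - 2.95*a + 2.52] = -10.36*a - 2.95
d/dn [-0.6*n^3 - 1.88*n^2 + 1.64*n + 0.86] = -1.8*n^2 - 3.76*n + 1.64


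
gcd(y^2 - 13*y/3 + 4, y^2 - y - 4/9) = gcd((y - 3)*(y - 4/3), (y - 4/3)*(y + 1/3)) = y - 4/3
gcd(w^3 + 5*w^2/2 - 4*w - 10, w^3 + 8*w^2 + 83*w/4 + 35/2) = w^2 + 9*w/2 + 5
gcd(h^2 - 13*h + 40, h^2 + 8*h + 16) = 1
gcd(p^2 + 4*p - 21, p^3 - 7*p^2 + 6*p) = 1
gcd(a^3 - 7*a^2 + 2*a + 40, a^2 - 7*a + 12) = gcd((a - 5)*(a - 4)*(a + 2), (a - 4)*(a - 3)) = a - 4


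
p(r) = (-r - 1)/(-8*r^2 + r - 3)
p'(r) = (-r - 1)*(16*r - 1)/(-8*r^2 + r - 3)^2 - 1/(-8*r^2 + r - 3) = (8*r^2 - r - (r + 1)*(16*r - 1) + 3)/(8*r^2 - r + 3)^2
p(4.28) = 0.04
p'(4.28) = -0.01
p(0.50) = 0.33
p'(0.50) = -0.30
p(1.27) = 0.16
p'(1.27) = -0.14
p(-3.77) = -0.02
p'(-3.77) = -0.00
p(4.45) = 0.03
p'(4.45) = -0.01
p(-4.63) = -0.02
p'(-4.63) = -0.00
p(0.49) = 0.34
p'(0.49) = -0.29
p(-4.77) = -0.02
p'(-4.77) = -0.00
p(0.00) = 0.33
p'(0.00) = 0.44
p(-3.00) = -0.03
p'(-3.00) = 0.00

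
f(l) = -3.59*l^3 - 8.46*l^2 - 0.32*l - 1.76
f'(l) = -10.77*l^2 - 16.92*l - 0.32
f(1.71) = -45.00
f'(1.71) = -60.75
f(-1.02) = -6.43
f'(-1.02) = 5.73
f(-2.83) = 12.76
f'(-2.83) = -38.69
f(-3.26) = 33.75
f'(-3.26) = -59.62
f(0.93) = -12.26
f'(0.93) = -25.37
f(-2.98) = 19.07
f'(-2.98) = -45.54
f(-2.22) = -3.47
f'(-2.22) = -15.84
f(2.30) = -90.93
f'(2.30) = -96.21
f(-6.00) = 471.04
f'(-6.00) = -286.52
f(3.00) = -175.79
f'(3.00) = -148.01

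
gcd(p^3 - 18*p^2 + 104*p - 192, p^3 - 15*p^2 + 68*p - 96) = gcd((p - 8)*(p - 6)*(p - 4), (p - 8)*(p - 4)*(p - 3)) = p^2 - 12*p + 32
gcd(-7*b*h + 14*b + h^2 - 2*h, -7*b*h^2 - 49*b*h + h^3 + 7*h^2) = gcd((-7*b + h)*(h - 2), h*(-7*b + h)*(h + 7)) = 7*b - h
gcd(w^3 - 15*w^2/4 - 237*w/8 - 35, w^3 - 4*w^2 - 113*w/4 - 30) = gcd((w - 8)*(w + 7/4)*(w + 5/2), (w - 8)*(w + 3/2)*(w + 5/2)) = w^2 - 11*w/2 - 20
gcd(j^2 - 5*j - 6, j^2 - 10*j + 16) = 1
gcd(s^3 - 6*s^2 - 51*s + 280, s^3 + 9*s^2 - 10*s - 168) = s + 7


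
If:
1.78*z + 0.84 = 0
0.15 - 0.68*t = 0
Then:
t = 0.22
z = -0.47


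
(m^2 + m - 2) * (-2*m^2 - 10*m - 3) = -2*m^4 - 12*m^3 - 9*m^2 + 17*m + 6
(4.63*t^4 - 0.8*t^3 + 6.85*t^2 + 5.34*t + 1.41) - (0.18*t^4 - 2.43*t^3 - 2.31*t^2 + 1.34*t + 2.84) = 4.45*t^4 + 1.63*t^3 + 9.16*t^2 + 4.0*t - 1.43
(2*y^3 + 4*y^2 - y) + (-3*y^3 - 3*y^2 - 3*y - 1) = -y^3 + y^2 - 4*y - 1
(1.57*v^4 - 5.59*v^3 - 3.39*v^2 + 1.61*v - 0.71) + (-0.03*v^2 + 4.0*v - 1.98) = 1.57*v^4 - 5.59*v^3 - 3.42*v^2 + 5.61*v - 2.69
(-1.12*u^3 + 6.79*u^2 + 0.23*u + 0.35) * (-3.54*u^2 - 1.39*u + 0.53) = 3.9648*u^5 - 22.4798*u^4 - 10.8459*u^3 + 2.04*u^2 - 0.3646*u + 0.1855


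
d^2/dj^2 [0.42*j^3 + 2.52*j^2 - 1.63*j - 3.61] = 2.52*j + 5.04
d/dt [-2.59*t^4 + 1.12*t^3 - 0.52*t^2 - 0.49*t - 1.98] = -10.36*t^3 + 3.36*t^2 - 1.04*t - 0.49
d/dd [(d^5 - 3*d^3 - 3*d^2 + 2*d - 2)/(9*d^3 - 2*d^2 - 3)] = (18*d^7 - 6*d^6 + 18*d^4 - 36*d^3 + 85*d^2 + 10*d - 6)/(81*d^6 - 36*d^5 + 4*d^4 - 54*d^3 + 12*d^2 + 9)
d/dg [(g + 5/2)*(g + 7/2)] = 2*g + 6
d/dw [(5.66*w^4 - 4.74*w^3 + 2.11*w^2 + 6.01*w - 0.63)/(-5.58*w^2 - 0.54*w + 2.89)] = (-63.1656*w^5 + 17.28*w^4 + 70.5488*w^3 - 8.69940000000001*w^2 + 5.165*w + 17.0287)/(31.1364*w^4 + 6.0264*w^3 - 31.9608*w^2 - 3.1212*w + 8.3521)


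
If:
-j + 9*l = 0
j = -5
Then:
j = -5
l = -5/9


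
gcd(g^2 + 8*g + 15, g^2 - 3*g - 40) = g + 5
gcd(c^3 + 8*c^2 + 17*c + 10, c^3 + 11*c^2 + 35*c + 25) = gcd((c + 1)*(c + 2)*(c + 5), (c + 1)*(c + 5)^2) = c^2 + 6*c + 5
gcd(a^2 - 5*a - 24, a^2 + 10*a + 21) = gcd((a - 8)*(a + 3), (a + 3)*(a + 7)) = a + 3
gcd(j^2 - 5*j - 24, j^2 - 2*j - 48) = j - 8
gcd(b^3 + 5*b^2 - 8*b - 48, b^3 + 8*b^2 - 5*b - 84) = b^2 + b - 12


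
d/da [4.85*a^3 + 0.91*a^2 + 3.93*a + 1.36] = 14.55*a^2 + 1.82*a + 3.93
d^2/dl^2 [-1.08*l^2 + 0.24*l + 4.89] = -2.16000000000000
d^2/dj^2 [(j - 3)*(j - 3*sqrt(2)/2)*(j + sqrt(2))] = 6*j - 6 - sqrt(2)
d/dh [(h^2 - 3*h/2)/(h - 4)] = (h^2 - 8*h + 6)/(h^2 - 8*h + 16)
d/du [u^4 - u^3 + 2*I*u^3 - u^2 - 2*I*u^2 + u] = 4*u^3 + u^2*(-3 + 6*I) + u*(-2 - 4*I) + 1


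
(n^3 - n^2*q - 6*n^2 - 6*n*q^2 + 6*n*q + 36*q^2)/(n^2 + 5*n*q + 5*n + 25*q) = (n^3 - n^2*q - 6*n^2 - 6*n*q^2 + 6*n*q + 36*q^2)/(n^2 + 5*n*q + 5*n + 25*q)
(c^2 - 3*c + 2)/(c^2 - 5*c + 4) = (c - 2)/(c - 4)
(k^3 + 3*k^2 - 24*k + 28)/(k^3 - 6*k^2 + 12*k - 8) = (k + 7)/(k - 2)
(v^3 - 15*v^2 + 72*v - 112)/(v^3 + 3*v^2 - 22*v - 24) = (v^2 - 11*v + 28)/(v^2 + 7*v + 6)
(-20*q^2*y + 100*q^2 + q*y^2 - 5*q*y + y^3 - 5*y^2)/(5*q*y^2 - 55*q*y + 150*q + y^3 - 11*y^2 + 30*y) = (-4*q + y)/(y - 6)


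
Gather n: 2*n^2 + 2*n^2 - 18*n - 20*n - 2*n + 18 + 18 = 4*n^2 - 40*n + 36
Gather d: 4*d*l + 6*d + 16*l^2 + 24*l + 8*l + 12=d*(4*l + 6) + 16*l^2 + 32*l + 12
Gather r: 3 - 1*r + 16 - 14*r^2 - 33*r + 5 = -14*r^2 - 34*r + 24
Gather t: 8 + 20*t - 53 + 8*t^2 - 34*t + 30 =8*t^2 - 14*t - 15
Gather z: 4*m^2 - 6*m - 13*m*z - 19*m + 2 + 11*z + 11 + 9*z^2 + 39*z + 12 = 4*m^2 - 25*m + 9*z^2 + z*(50 - 13*m) + 25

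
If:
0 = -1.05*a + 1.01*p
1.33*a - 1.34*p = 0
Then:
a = 0.00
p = 0.00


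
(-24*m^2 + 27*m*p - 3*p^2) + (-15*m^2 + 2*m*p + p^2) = -39*m^2 + 29*m*p - 2*p^2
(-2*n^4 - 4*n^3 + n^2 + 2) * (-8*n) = 16*n^5 + 32*n^4 - 8*n^3 - 16*n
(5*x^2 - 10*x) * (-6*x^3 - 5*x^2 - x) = -30*x^5 + 35*x^4 + 45*x^3 + 10*x^2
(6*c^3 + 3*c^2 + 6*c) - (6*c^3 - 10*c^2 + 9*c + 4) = 13*c^2 - 3*c - 4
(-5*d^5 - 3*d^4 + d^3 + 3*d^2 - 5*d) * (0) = 0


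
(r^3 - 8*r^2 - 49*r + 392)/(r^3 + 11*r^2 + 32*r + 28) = (r^2 - 15*r + 56)/(r^2 + 4*r + 4)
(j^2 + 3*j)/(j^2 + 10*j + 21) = j/(j + 7)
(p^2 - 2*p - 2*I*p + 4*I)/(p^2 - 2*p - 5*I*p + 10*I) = (p - 2*I)/(p - 5*I)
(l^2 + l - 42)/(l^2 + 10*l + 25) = (l^2 + l - 42)/(l^2 + 10*l + 25)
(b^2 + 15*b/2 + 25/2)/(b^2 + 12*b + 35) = (b + 5/2)/(b + 7)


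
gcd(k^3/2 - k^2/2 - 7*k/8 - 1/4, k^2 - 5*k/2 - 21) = 1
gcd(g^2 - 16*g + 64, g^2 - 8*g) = g - 8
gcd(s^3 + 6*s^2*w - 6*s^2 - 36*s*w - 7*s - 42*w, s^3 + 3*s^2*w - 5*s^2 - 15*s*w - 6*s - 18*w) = s + 1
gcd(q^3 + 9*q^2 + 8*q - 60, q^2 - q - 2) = q - 2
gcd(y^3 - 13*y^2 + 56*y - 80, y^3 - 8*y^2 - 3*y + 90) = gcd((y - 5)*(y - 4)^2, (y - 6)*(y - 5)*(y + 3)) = y - 5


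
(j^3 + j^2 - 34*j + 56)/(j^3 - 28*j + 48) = (j + 7)/(j + 6)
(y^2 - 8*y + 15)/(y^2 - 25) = (y - 3)/(y + 5)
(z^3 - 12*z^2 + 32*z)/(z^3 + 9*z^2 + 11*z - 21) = z*(z^2 - 12*z + 32)/(z^3 + 9*z^2 + 11*z - 21)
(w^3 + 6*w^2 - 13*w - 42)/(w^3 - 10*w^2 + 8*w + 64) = (w^2 + 4*w - 21)/(w^2 - 12*w + 32)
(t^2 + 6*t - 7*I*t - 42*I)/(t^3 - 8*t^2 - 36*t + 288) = (t - 7*I)/(t^2 - 14*t + 48)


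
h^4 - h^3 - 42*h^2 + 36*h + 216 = (h - 6)*(h - 3)*(h + 2)*(h + 6)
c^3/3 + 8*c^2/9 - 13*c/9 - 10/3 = (c/3 + 1)*(c - 2)*(c + 5/3)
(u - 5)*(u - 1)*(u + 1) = u^3 - 5*u^2 - u + 5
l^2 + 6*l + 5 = (l + 1)*(l + 5)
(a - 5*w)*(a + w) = a^2 - 4*a*w - 5*w^2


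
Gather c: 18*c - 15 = 18*c - 15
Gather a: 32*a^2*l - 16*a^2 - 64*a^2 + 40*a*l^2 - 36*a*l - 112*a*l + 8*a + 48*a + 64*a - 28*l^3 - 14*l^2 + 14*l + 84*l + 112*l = a^2*(32*l - 80) + a*(40*l^2 - 148*l + 120) - 28*l^3 - 14*l^2 + 210*l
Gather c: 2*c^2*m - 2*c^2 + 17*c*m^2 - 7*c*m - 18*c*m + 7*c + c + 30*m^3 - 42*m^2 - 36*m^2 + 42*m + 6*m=c^2*(2*m - 2) + c*(17*m^2 - 25*m + 8) + 30*m^3 - 78*m^2 + 48*m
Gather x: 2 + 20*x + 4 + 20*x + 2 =40*x + 8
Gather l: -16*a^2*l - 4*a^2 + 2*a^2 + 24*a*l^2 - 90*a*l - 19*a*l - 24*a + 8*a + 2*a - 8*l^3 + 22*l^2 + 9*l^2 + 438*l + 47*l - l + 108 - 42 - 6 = -2*a^2 - 14*a - 8*l^3 + l^2*(24*a + 31) + l*(-16*a^2 - 109*a + 484) + 60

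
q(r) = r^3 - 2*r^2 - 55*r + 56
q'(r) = 3*r^2 - 4*r - 55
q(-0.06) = 59.29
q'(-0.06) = -54.75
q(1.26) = -14.47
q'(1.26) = -55.28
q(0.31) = 38.79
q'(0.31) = -55.95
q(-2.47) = 164.58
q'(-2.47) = -26.82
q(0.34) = 37.11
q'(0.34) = -56.01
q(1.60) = -33.02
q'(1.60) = -53.72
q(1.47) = -26.00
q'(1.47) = -54.40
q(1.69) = -37.84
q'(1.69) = -53.19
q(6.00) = -130.00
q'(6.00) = 29.00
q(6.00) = -130.00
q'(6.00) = 29.00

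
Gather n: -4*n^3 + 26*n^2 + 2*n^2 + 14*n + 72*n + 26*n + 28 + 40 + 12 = -4*n^3 + 28*n^2 + 112*n + 80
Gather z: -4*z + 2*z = -2*z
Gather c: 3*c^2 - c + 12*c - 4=3*c^2 + 11*c - 4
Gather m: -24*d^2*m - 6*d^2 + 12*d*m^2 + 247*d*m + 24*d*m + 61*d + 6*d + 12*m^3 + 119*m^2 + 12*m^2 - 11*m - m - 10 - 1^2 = -6*d^2 + 67*d + 12*m^3 + m^2*(12*d + 131) + m*(-24*d^2 + 271*d - 12) - 11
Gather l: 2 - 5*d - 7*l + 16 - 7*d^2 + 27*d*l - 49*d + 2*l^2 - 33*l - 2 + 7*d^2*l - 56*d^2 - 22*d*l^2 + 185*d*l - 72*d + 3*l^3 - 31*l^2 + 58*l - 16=-63*d^2 - 126*d + 3*l^3 + l^2*(-22*d - 29) + l*(7*d^2 + 212*d + 18)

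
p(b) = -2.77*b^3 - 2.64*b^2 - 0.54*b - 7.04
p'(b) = -8.31*b^2 - 5.28*b - 0.54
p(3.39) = -147.12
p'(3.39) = -113.94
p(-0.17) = -7.01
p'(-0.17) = 0.12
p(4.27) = -273.14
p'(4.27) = -174.60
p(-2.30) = 13.94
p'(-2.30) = -32.36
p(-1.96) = 4.73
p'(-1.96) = -22.11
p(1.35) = -19.40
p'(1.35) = -22.81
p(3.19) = -125.55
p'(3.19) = -101.95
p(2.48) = -66.87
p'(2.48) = -64.74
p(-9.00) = 1803.31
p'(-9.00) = -626.13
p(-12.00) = 4405.84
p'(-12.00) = -1133.82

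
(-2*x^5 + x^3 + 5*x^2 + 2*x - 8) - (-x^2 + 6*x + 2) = -2*x^5 + x^3 + 6*x^2 - 4*x - 10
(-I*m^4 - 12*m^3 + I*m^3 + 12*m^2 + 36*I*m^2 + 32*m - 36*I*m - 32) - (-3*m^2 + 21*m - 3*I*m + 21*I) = -I*m^4 - 12*m^3 + I*m^3 + 15*m^2 + 36*I*m^2 + 11*m - 33*I*m - 32 - 21*I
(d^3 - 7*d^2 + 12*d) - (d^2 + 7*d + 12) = d^3 - 8*d^2 + 5*d - 12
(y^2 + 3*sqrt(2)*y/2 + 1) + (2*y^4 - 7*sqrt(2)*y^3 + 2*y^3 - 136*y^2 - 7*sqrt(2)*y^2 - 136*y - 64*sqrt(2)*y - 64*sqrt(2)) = 2*y^4 - 7*sqrt(2)*y^3 + 2*y^3 - 135*y^2 - 7*sqrt(2)*y^2 - 136*y - 125*sqrt(2)*y/2 - 64*sqrt(2) + 1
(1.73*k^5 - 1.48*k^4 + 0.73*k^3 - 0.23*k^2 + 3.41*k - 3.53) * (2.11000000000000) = 3.6503*k^5 - 3.1228*k^4 + 1.5403*k^3 - 0.4853*k^2 + 7.1951*k - 7.4483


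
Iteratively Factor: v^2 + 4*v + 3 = (v + 1)*(v + 3)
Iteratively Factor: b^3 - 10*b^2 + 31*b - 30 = (b - 2)*(b^2 - 8*b + 15) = (b - 3)*(b - 2)*(b - 5)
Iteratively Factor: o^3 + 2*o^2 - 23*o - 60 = (o - 5)*(o^2 + 7*o + 12) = (o - 5)*(o + 4)*(o + 3)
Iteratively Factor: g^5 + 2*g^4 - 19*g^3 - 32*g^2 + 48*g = (g + 4)*(g^4 - 2*g^3 - 11*g^2 + 12*g) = (g - 1)*(g + 4)*(g^3 - g^2 - 12*g) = g*(g - 1)*(g + 4)*(g^2 - g - 12) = g*(g - 4)*(g - 1)*(g + 4)*(g + 3)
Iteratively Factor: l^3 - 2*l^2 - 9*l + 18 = (l - 2)*(l^2 - 9) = (l - 3)*(l - 2)*(l + 3)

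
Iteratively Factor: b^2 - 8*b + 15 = (b - 3)*(b - 5)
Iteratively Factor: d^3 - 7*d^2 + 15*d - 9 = (d - 1)*(d^2 - 6*d + 9) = (d - 3)*(d - 1)*(d - 3)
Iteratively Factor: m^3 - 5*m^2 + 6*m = (m)*(m^2 - 5*m + 6) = m*(m - 3)*(m - 2)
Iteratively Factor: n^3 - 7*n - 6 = (n + 2)*(n^2 - 2*n - 3) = (n - 3)*(n + 2)*(n + 1)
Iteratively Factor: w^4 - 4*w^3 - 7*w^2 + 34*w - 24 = (w + 3)*(w^3 - 7*w^2 + 14*w - 8) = (w - 4)*(w + 3)*(w^2 - 3*w + 2) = (w - 4)*(w - 1)*(w + 3)*(w - 2)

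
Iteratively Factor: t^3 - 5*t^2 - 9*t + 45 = (t - 3)*(t^2 - 2*t - 15) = (t - 3)*(t + 3)*(t - 5)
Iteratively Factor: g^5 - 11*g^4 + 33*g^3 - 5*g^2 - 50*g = (g + 1)*(g^4 - 12*g^3 + 45*g^2 - 50*g) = (g - 5)*(g + 1)*(g^3 - 7*g^2 + 10*g) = (g - 5)^2*(g + 1)*(g^2 - 2*g) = g*(g - 5)^2*(g + 1)*(g - 2)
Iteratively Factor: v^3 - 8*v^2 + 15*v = (v - 5)*(v^2 - 3*v) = v*(v - 5)*(v - 3)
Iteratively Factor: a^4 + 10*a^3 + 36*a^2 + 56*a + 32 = (a + 2)*(a^3 + 8*a^2 + 20*a + 16) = (a + 2)^2*(a^2 + 6*a + 8) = (a + 2)^2*(a + 4)*(a + 2)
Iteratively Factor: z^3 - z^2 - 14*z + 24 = (z + 4)*(z^2 - 5*z + 6) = (z - 3)*(z + 4)*(z - 2)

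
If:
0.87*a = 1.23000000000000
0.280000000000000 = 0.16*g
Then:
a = 1.41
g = 1.75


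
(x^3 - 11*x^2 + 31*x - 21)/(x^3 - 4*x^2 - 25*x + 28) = (x - 3)/(x + 4)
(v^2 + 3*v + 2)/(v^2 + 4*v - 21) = (v^2 + 3*v + 2)/(v^2 + 4*v - 21)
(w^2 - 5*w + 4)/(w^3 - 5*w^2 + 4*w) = 1/w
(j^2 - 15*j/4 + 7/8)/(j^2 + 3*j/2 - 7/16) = 2*(2*j - 7)/(4*j + 7)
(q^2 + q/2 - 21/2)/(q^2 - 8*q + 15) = (q + 7/2)/(q - 5)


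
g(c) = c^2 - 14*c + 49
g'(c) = 2*c - 14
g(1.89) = 26.11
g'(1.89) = -10.22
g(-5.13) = 147.14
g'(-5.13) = -24.26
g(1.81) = 26.94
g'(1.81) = -10.38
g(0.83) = 38.07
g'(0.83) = -12.34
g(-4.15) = 124.32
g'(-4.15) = -22.30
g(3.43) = 12.74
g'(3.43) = -7.14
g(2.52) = 20.07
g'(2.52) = -8.96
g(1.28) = 32.72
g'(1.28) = -11.44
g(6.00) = 1.00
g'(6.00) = -2.00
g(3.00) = 16.00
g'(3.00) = -8.00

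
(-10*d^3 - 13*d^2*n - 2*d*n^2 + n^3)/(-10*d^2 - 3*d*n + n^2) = d + n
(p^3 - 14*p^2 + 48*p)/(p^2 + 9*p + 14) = p*(p^2 - 14*p + 48)/(p^2 + 9*p + 14)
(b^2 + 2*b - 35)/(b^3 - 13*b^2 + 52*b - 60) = (b + 7)/(b^2 - 8*b + 12)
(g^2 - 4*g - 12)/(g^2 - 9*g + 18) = (g + 2)/(g - 3)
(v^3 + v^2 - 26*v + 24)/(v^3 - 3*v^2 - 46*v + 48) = (v - 4)/(v - 8)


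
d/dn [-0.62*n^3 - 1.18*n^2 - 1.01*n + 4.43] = -1.86*n^2 - 2.36*n - 1.01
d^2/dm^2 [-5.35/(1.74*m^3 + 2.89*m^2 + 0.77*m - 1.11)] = ((55.854*m + 30.923)*(1.74*m^3 + 2.89*m^2 + 0.77*m - 1.11) - 5.35*(5.22*m^2 + 5.78*m + 0.77)*(10.44*m^2 + 11.56*m + 1.54))/(1.74*m^3 + 2.89*m^2 + 0.77*m - 1.11)^3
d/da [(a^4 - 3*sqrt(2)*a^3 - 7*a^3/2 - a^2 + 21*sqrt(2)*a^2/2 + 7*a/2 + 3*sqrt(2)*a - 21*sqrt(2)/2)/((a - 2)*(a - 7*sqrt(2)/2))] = (4*a^5 - 27*sqrt(2)*a^4 - 19*a^4 + 112*a^3 + 129*sqrt(2)*a^3 - 402*a^2 - 188*sqrt(2)*a^2 + 14*sqrt(2)*a + 588*a - 63 + 7*sqrt(2))/(2*a^4 - 14*sqrt(2)*a^3 - 8*a^3 + 57*a^2 + 56*sqrt(2)*a^2 - 196*a - 56*sqrt(2)*a + 196)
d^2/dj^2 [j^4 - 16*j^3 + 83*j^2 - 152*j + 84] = 12*j^2 - 96*j + 166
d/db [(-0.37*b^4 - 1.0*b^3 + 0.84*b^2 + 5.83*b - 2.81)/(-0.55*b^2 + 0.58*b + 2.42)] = (0.407*b^5 - 0.0937999999999999*b^4 - 4.7416*b^3 - 3.5663*b^2 + 0.974599999999999*b + 15.7384)/(0.3025*b^4 - 0.638*b^3 - 2.3256*b^2 + 2.8072*b + 5.8564)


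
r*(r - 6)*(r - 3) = r^3 - 9*r^2 + 18*r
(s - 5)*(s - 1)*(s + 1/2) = s^3 - 11*s^2/2 + 2*s + 5/2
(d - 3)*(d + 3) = d^2 - 9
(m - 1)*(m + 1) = m^2 - 1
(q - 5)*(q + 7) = q^2 + 2*q - 35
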